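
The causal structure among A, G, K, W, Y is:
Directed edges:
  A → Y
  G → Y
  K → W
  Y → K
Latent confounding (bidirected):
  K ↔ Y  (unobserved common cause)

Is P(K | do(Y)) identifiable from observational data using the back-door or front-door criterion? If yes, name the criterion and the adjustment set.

P(K|do(Y)): not identifiable (no BD/FD set).

desc(Y)\{Y}={K,W}; candidates ⊆ {A,G}.
Y↔K: latent back-door arc(s) into Y.
size 0: {}; under {} Y still reaches {A,G,K,W} ∋ K.
size 1: {A}, {G}; under {A} Y still reaches {G,K,W} ∋ K.
size 2: {A,G}; under {A,G} Y still reaches {K,W} ∋ K.
Y↔K cannot be blocked by any observed set — no back-door set.
No mediator lies on a directed Y→…→K path.
Neither criterion identifies P(K|do(Y)) in this graph.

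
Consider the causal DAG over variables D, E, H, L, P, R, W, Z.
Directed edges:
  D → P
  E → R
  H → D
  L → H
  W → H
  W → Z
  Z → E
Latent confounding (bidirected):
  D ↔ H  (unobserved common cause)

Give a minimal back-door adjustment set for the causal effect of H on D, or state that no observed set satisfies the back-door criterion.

desc(H)\{H}={D,P}; candidates ⊆ {E,L,R,W,Z}.
H↔D: latent back-door arc(s) into H.
size 0: {}; under {} H still reaches {D,E,L,P,R,W,Z} ∋ D.
size 1: {E}, {L}, {R} …(+2); under {E} H still reaches {D,L,P,W,Z} ∋ D.
size 2: {E,L}, {E,R}, {E,W} …(+7); under {E,L} H still reaches {D,P,W,Z} ∋ D.
H↔D cannot be blocked by any observed set — no back-door set.

H→D: no observed back-door set.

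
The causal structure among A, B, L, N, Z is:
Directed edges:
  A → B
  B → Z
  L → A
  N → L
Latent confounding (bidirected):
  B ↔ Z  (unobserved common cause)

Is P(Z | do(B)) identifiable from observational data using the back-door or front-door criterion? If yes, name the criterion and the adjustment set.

desc(B)\{B}={Z}; candidates ⊆ {A,L,N}.
B↔Z: latent back-door arc(s) into B.
size 0: {}; under {} B still reaches {A,L,N,Z} ∋ Z.
size 1: {A}, {L}, {N}; under {A} B still reaches {Z} ∋ Z.
size 2: {A,L}, {A,N}, {L,N}; under {A,L} B still reaches {Z} ∋ Z.
B↔Z cannot be blocked by any observed set — no back-door set.
No mediator lies on a directed B→…→Z path.
Neither criterion identifies P(Z|do(B)) in this graph.

P(Z|do(B)): not identifiable (no BD/FD set).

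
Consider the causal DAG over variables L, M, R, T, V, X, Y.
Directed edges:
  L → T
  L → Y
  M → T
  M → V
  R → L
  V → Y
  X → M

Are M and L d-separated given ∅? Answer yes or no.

Bayes-Ball from M | ∅ reaches {T,V,X,Y}.
L ∉ reach(M|∅) ⇒ M ⊥ L | ∅.

Yes — M ⊥ L | ∅.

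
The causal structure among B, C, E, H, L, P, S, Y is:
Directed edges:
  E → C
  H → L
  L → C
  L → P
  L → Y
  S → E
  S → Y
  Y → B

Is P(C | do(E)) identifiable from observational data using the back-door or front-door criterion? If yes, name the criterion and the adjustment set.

desc(E)\{E}={C}; candidates ⊆ {B,H,L,P,S,Y}.
∅: E⊥C given ∅ in G with E→· removed — back-door holds.
P(C|do(E)) = P(C|E) — no adjustment needed.

P(C|do(E)): backdoor, adjust for ∅.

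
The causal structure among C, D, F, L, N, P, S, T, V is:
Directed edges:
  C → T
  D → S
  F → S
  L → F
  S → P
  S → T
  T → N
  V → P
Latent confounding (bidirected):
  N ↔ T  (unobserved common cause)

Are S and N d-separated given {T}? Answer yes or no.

Bayes-Ball from S | {T} reaches {C,D,F,L,N,P}.
N ∈ reach(S|{T}) ⇒ S ⊥̸ N | {T}.

No — S and N are d-connected given {T}.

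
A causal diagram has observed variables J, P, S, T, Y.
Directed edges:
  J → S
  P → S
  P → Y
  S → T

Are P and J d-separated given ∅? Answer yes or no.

Yes — P ⊥ J | ∅.

Bayes-Ball from P | ∅ reaches {S,T,Y}.
J ∉ reach(P|∅) ⇒ P ⊥ J | ∅.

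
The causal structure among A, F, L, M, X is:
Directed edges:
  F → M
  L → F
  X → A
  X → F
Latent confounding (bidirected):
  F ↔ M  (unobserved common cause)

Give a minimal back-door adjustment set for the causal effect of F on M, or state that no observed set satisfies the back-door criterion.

desc(F)\{F}={M}; candidates ⊆ {A,L,X}.
F↔M: latent back-door arc(s) into F.
size 0: {}; under {} F still reaches {A,L,M,X} ∋ M.
size 1: {A}, {L}, {X}; under {A} F still reaches {L,M,X} ∋ M.
size 2: {A,L}, {A,X}, {L,X}; under {A,L} F still reaches {M,X} ∋ M.
F↔M cannot be blocked by any observed set — no back-door set.

F→M: no observed back-door set.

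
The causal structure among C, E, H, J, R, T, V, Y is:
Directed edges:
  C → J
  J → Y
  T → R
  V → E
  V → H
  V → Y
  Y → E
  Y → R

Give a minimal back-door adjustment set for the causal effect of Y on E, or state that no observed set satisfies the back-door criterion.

desc(Y)\{Y}={E,R}; candidates ⊆ {C,H,J,T,V}.
size 0: {}; under {} Y still reaches {C,E,H,J,V} ∋ E.
{V}: Y⊥E given {V} in G with Y→· removed — back-door holds.

Y→E: minimal back-door set {V}.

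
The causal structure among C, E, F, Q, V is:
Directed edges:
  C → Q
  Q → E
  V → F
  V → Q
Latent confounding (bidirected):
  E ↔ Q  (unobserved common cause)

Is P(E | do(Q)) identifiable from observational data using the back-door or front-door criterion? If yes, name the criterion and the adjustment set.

P(E|do(Q)): not identifiable (no BD/FD set).

desc(Q)\{Q}={E}; candidates ⊆ {C,F,V}.
Q↔E: latent back-door arc(s) into Q.
size 0: {}; under {} Q still reaches {C,E,F,V} ∋ E.
size 1: {C}, {F}, {V}; under {C} Q still reaches {E,F,V} ∋ E.
size 2: {C,F}, {C,V}, {F,V}; under {C,F} Q still reaches {E,V} ∋ E.
Q↔E cannot be blocked by any observed set — no back-door set.
No mediator lies on a directed Q→…→E path.
Neither criterion identifies P(E|do(Q)) in this graph.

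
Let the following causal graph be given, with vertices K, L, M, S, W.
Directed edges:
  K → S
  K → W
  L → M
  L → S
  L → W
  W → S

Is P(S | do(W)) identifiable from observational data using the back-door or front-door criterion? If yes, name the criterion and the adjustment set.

desc(W)\{W}={S}; candidates ⊆ {K,L,M}.
size 0: {}; under {} W still reaches {K,L,M,S} ∋ S.
size 1: {K}, {L}, {M}; under {K} W still reaches {L,M,S} ∋ S.
{K,L}: W⊥S given {K,L} in G with W→· removed — back-door holds.
P(S|do(W)) = Σ_{K,L} P(S|W,K,L)·P(K,L).

P(S|do(W)): backdoor, adjust for {K, L}.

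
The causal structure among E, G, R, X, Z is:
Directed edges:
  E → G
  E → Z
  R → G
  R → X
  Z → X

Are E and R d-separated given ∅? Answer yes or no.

Yes — E ⊥ R | ∅.

Bayes-Ball from E | ∅ reaches {G,X,Z}.
R ∉ reach(E|∅) ⇒ E ⊥ R | ∅.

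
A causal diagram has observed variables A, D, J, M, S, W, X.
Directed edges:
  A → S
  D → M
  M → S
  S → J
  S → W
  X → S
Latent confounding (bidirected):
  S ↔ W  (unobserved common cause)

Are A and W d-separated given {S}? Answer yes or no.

Bayes-Ball from A | {S} reaches {D,M,W,X}.
W ∈ reach(A|{S}) ⇒ A ⊥̸ W | {S}.

No — A and W are d-connected given {S}.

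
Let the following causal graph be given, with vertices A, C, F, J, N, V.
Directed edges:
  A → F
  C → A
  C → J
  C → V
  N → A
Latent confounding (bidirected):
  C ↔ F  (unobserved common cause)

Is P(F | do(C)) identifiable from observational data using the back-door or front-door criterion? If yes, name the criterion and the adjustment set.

P(F|do(C)): frontdoor, adjust for {A}.

desc(C)\{C}={A,F,J,V}; candidates ⊆ {N}.
C↔F: latent back-door arc(s) into C.
size 0: {}; under {} C still reaches {F} ∋ F.
size 1: {N}; under {N} C still reaches {F} ∋ F.
C↔F cannot be blocked by any observed set — no back-door set.
{A}: (i) intercepts every directed C→F path; (ii) no back-door C→{A}; (iii) {C} blocks every back-door {A}→F. Front-door holds.
P(F|do(C)) = Σ_{A} P(A|C) Σ_{C'} P(F|A,C')P(C').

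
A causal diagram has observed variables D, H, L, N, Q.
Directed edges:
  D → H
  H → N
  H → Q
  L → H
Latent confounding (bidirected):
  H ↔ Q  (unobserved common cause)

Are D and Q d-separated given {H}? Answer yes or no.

Bayes-Ball from D | {H} reaches {L,Q}.
Q ∈ reach(D|{H}) ⇒ D ⊥̸ Q | {H}.

No — D and Q are d-connected given {H}.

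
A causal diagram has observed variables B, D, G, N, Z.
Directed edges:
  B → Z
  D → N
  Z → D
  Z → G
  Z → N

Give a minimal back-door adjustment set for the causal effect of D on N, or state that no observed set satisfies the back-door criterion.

D→N: minimal back-door set {Z}.

desc(D)\{D}={N}; candidates ⊆ {B,G,Z}.
size 0: {}; under {} D still reaches {B,G,N,Z} ∋ N.
{Z}: D⊥N given {Z} in G with D→· removed — back-door holds.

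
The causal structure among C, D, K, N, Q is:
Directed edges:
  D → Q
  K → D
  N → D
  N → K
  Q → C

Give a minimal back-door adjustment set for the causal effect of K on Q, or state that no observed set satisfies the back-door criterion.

K→Q: minimal back-door set {N}.

desc(K)\{K}={C,D,Q}; candidates ⊆ {N}.
size 0: {}; under {} K still reaches {C,D,N,Q} ∋ Q.
{N}: K⊥Q given {N} in G with K→· removed — back-door holds.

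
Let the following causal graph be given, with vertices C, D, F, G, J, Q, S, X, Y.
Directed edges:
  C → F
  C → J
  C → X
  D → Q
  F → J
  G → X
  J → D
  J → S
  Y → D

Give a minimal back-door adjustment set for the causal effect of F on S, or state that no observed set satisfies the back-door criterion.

desc(F)\{F}={D,J,Q,S}; candidates ⊆ {C,G,X,Y}.
size 0: {}; under {} F still reaches {C,D,J,Q,S,X} ∋ S.
{C}: F⊥S given {C} in G with F→· removed — back-door holds.

F→S: minimal back-door set {C}.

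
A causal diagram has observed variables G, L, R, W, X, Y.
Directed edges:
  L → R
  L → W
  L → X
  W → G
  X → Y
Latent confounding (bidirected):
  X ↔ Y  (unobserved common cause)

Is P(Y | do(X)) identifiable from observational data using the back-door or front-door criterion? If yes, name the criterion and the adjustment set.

P(Y|do(X)): not identifiable (no BD/FD set).

desc(X)\{X}={Y}; candidates ⊆ {G,L,R,W}.
X↔Y: latent back-door arc(s) into X.
size 0: {}; under {} X still reaches {G,L,R,W,Y} ∋ Y.
size 1: {G}, {L}, {R} …(+1); under {G} X still reaches {L,R,W,Y} ∋ Y.
size 2: {G,L}, {G,R}, {G,W} …(+3); under {G,L} X still reaches {Y} ∋ Y.
X↔Y cannot be blocked by any observed set — no back-door set.
No mediator lies on a directed X→…→Y path.
Neither criterion identifies P(Y|do(X)) in this graph.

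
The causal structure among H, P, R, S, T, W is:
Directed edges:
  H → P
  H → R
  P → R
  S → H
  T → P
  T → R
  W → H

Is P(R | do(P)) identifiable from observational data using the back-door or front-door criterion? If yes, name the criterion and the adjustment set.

P(R|do(P)): backdoor, adjust for {H, T}.

desc(P)\{P}={R}; candidates ⊆ {H,S,T,W}.
size 0: {}; under {} P still reaches {H,R,S,T,W} ∋ R.
size 1: {H}, {S}, {T} …(+1); under {H} P still reaches {R,T} ∋ R.
{H,T}: P⊥R given {H,T} in G with P→· removed — back-door holds.
P(R|do(P)) = Σ_{H,T} P(R|P,H,T)·P(H,T).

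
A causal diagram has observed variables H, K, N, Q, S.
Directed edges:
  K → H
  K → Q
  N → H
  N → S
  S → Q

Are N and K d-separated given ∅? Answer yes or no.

Bayes-Ball from N | ∅ reaches {H,Q,S}.
K ∉ reach(N|∅) ⇒ N ⊥ K | ∅.

Yes — N ⊥ K | ∅.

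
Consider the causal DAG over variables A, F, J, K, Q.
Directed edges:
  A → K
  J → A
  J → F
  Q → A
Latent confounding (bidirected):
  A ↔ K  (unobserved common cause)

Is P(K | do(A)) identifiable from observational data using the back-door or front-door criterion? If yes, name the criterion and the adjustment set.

P(K|do(A)): not identifiable (no BD/FD set).

desc(A)\{A}={K}; candidates ⊆ {F,J,Q}.
A↔K: latent back-door arc(s) into A.
size 0: {}; under {} A still reaches {F,J,K,Q} ∋ K.
size 1: {F}, {J}, {Q}; under {F} A still reaches {J,K,Q} ∋ K.
size 2: {F,J}, {F,Q}, {J,Q}; under {F,J} A still reaches {K,Q} ∋ K.
A↔K cannot be blocked by any observed set — no back-door set.
No mediator lies on a directed A→…→K path.
Neither criterion identifies P(K|do(A)) in this graph.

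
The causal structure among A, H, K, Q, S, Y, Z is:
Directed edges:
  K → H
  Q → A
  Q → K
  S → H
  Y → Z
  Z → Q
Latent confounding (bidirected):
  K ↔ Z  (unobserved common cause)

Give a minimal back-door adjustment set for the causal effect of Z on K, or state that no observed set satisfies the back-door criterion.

desc(Z)\{Z}={A,H,K,Q}; candidates ⊆ {S,Y}.
Z↔K: latent back-door arc(s) into Z.
size 0: {}; under {} Z still reaches {H,K,Y} ∋ K.
size 1: {S}, {Y}; under {S} Z still reaches {H,K,Y} ∋ K.
size 2: {S,Y}; under {S,Y} Z still reaches {H,K} ∋ K.
Z↔K cannot be blocked by any observed set — no back-door set.

Z→K: no observed back-door set.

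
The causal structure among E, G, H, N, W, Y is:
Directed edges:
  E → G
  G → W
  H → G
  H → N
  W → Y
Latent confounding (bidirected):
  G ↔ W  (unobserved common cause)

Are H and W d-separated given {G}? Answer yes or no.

Bayes-Ball from H | {G} reaches {E,N,W,Y}.
W ∈ reach(H|{G}) ⇒ H ⊥̸ W | {G}.

No — H and W are d-connected given {G}.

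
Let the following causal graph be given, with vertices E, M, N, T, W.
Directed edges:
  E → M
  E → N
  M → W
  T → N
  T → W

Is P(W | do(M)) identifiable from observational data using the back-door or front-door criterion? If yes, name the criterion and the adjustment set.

desc(M)\{M}={W}; candidates ⊆ {E,N,T}.
∅: M⊥W given ∅ in G with M→· removed — back-door holds.
P(W|do(M)) = P(W|M) — no adjustment needed.

P(W|do(M)): backdoor, adjust for ∅.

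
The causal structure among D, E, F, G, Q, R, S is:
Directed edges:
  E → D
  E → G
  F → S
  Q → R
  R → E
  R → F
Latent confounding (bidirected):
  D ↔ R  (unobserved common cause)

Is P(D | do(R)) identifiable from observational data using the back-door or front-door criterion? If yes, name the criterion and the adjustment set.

P(D|do(R)): frontdoor, adjust for {E}.

desc(R)\{R}={D,E,F,G,S}; candidates ⊆ {Q}.
R↔D: latent back-door arc(s) into R.
size 0: {}; under {} R still reaches {D,Q} ∋ D.
size 1: {Q}; under {Q} R still reaches {D} ∋ D.
R↔D cannot be blocked by any observed set — no back-door set.
{E}: (i) intercepts every directed R→D path; (ii) no back-door R→{E}; (iii) {R} blocks every back-door {E}→D. Front-door holds.
P(D|do(R)) = Σ_{E} P(E|R) Σ_{R'} P(D|E,R')P(R').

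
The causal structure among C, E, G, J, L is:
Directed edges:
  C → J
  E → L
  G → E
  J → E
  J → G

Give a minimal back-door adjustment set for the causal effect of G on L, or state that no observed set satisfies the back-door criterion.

desc(G)\{G}={E,L}; candidates ⊆ {C,J}.
size 0: {}; under {} G still reaches {C,E,J,L} ∋ L.
{J}: G⊥L given {J} in G with G→· removed — back-door holds.

G→L: minimal back-door set {J}.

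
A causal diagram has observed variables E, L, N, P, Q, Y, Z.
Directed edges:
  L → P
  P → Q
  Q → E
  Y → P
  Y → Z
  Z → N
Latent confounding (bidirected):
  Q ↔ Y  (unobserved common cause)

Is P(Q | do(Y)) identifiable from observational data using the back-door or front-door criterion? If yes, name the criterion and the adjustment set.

desc(Y)\{Y}={E,N,P,Q,Z}; candidates ⊆ {L}.
Y↔Q: latent back-door arc(s) into Y.
size 0: {}; under {} Y still reaches {E,Q} ∋ Q.
size 1: {L}; under {L} Y still reaches {E,Q} ∋ Q.
Y↔Q cannot be blocked by any observed set — no back-door set.
{P}: (i) intercepts every directed Y→Q path; (ii) no back-door Y→{P}; (iii) {Y} blocks every back-door {P}→Q. Front-door holds.
P(Q|do(Y)) = Σ_{P} P(P|Y) Σ_{Y'} P(Q|P,Y')P(Y').

P(Q|do(Y)): frontdoor, adjust for {P}.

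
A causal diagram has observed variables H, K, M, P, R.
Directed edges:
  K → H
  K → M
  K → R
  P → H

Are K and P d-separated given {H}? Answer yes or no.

No — K and P are d-connected given {H}.

Bayes-Ball from K | {H} reaches {M,P,R}.
P ∈ reach(K|{H}) ⇒ K ⊥̸ P | {H}.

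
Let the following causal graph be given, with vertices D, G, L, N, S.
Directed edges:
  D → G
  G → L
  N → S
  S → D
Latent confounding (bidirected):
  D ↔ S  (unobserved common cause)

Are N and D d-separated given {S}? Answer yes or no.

No — N and D are d-connected given {S}.

Bayes-Ball from N | {S} reaches {D,G,L}.
D ∈ reach(N|{S}) ⇒ N ⊥̸ D | {S}.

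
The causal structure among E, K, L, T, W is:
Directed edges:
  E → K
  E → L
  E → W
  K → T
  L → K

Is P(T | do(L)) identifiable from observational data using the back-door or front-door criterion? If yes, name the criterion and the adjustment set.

P(T|do(L)): backdoor, adjust for {E}.

desc(L)\{L}={K,T}; candidates ⊆ {E,W}.
size 0: {}; under {} L still reaches {E,K,T,W} ∋ T.
{E}: L⊥T given {E} in G with L→· removed — back-door holds.
P(T|do(L)) = Σ_{E} P(T|L,E)·P(E).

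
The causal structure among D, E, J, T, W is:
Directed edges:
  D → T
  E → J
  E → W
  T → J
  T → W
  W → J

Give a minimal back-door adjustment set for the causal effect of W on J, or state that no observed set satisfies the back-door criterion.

W→J: minimal back-door set {E, T}.

desc(W)\{W}={J}; candidates ⊆ {D,E,T}.
size 0: {}; under {} W still reaches {D,E,J,T} ∋ J.
size 1: {D}, {E}, {T}; under {D} W still reaches {E,J,T} ∋ J.
{E,T}: W⊥J given {E,T} in G with W→· removed — back-door holds.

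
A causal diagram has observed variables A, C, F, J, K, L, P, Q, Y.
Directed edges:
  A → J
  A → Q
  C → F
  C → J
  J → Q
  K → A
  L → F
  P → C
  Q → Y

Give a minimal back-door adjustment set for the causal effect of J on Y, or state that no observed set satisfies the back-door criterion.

J→Y: minimal back-door set {A}.

desc(J)\{J}={Q,Y}; candidates ⊆ {A,C,F,K,L,P}.
size 0: {}; under {} J still reaches {A,C,F,K,P,Q,Y} ∋ Y.
{A}: J⊥Y given {A} in G with J→· removed — back-door holds.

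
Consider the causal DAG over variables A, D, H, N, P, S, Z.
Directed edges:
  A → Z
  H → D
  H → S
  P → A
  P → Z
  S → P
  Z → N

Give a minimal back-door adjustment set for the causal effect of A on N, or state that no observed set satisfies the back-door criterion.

desc(A)\{A}={N,Z}; candidates ⊆ {D,H,P,S}.
size 0: {}; under {} A still reaches {D,H,N,P,S,Z} ∋ N.
{P}: A⊥N given {P} in G with A→· removed — back-door holds.

A→N: minimal back-door set {P}.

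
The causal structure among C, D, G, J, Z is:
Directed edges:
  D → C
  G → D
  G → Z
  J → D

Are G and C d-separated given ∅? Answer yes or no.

Bayes-Ball from G | ∅ reaches {C,D,Z}.
C ∈ reach(G|∅) ⇒ G ⊥̸ C | ∅.

No — G and C are d-connected given ∅.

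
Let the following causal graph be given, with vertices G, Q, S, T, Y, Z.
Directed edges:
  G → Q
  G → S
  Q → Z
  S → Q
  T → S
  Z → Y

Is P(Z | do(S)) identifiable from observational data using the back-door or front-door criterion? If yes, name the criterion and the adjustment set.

desc(S)\{S}={Q,Y,Z}; candidates ⊆ {G,T}.
size 0: {}; under {} S still reaches {G,Q,T,Y,Z} ∋ Z.
{G}: S⊥Z given {G} in G with S→· removed — back-door holds.
P(Z|do(S)) = Σ_{G} P(Z|S,G)·P(G).

P(Z|do(S)): backdoor, adjust for {G}.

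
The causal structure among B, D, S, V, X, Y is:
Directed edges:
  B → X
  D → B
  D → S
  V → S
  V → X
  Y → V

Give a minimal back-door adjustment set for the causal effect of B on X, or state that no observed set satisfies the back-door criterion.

B→X: minimal back-door set ∅.

desc(B)\{B}={X}; candidates ⊆ {D,S,V,Y}.
∅: B⊥X given ∅ in G with B→· removed — back-door holds.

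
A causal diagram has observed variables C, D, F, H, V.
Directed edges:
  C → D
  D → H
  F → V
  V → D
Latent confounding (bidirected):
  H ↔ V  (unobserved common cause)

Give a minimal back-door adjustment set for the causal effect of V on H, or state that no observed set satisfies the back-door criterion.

desc(V)\{V}={D,H}; candidates ⊆ {C,F}.
V↔H: latent back-door arc(s) into V.
size 0: {}; under {} V still reaches {F,H} ∋ H.
size 1: {C}, {F}; under {C} V still reaches {F,H} ∋ H.
size 2: {C,F}; under {C,F} V still reaches {H} ∋ H.
V↔H cannot be blocked by any observed set — no back-door set.

V→H: no observed back-door set.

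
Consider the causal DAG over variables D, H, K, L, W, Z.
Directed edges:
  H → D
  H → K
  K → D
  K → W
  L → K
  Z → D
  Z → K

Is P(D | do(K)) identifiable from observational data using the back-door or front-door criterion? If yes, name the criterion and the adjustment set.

P(D|do(K)): backdoor, adjust for {H, Z}.

desc(K)\{K}={D,W}; candidates ⊆ {H,L,Z}.
size 0: {}; under {} K still reaches {D,H,L,Z} ∋ D.
size 1: {H}, {L}, {Z}; under {H} K still reaches {D,L,Z} ∋ D.
{H,Z}: K⊥D given {H,Z} in G with K→· removed — back-door holds.
P(D|do(K)) = Σ_{H,Z} P(D|K,H,Z)·P(H,Z).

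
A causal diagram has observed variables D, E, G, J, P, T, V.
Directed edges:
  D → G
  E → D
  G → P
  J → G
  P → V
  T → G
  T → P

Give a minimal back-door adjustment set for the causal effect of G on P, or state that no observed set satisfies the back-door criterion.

G→P: minimal back-door set {T}.

desc(G)\{G}={P,V}; candidates ⊆ {D,E,J,T}.
size 0: {}; under {} G still reaches {D,E,J,P,T,V} ∋ P.
{T}: G⊥P given {T} in G with G→· removed — back-door holds.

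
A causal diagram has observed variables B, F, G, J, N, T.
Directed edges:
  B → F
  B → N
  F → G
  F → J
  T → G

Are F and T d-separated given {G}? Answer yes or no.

Bayes-Ball from F | {G} reaches {B,J,N,T}.
T ∈ reach(F|{G}) ⇒ F ⊥̸ T | {G}.

No — F and T are d-connected given {G}.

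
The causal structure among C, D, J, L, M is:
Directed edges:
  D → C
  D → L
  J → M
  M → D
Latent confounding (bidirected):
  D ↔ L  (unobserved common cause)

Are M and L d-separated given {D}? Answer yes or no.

Bayes-Ball from M | {D} reaches {J,L}.
L ∈ reach(M|{D}) ⇒ M ⊥̸ L | {D}.

No — M and L are d-connected given {D}.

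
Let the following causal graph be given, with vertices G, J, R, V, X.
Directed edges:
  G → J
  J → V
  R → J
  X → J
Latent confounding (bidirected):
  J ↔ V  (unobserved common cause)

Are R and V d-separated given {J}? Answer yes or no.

Bayes-Ball from R | {J} reaches {G,V,X}.
V ∈ reach(R|{J}) ⇒ R ⊥̸ V | {J}.

No — R and V are d-connected given {J}.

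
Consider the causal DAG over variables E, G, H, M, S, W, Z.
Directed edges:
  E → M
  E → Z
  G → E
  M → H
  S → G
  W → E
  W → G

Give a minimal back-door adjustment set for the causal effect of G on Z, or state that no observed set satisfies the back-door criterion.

desc(G)\{G}={E,H,M,Z}; candidates ⊆ {S,W}.
size 0: {}; under {} G still reaches {E,H,M,S,W,Z} ∋ Z.
{W}: G⊥Z given {W} in G with G→· removed — back-door holds.

G→Z: minimal back-door set {W}.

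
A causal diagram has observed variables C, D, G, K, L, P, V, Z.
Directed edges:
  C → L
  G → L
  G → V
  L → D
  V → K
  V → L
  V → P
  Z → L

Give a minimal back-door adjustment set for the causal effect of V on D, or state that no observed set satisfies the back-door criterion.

desc(V)\{V}={D,K,L,P}; candidates ⊆ {C,G,Z}.
size 0: {}; under {} V still reaches {D,G,L} ∋ D.
{G}: V⊥D given {G} in G with V→· removed — back-door holds.

V→D: minimal back-door set {G}.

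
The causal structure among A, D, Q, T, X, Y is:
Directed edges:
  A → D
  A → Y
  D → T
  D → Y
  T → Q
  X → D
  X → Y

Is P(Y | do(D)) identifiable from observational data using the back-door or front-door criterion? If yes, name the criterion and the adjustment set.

desc(D)\{D}={Q,T,Y}; candidates ⊆ {A,X}.
size 0: {}; under {} D still reaches {A,X,Y} ∋ Y.
size 1: {A}, {X}; under {A} D still reaches {X,Y} ∋ Y.
{A,X}: D⊥Y given {A,X} in G with D→· removed — back-door holds.
P(Y|do(D)) = Σ_{A,X} P(Y|D,A,X)·P(A,X).

P(Y|do(D)): backdoor, adjust for {A, X}.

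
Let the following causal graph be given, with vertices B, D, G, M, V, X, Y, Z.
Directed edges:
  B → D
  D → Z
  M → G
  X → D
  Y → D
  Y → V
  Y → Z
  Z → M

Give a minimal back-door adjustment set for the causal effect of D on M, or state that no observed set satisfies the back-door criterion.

D→M: minimal back-door set {Y}.

desc(D)\{D}={G,M,Z}; candidates ⊆ {B,V,X,Y}.
size 0: {}; under {} D still reaches {B,G,M,V,X,Y,Z} ∋ M.
{Y}: D⊥M given {Y} in G with D→· removed — back-door holds.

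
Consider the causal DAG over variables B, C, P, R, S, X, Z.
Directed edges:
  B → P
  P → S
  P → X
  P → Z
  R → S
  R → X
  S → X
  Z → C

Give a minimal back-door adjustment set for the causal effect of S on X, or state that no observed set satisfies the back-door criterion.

S→X: minimal back-door set {P, R}.

desc(S)\{S}={X}; candidates ⊆ {B,C,P,R,Z}.
size 0: {}; under {} S still reaches {B,C,P,R,X,Z} ∋ X.
size 1: {B}, {C}, {P} …(+2); under {B} S still reaches {C,P,R,X,Z} ∋ X.
{P,R}: S⊥X given {P,R} in G with S→· removed — back-door holds.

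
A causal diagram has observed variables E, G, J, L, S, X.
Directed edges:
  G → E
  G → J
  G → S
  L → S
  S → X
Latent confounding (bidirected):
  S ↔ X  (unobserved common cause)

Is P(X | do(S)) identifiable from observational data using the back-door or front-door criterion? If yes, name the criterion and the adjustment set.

P(X|do(S)): not identifiable (no BD/FD set).

desc(S)\{S}={X}; candidates ⊆ {E,G,J,L}.
S↔X: latent back-door arc(s) into S.
size 0: {}; under {} S still reaches {E,G,J,L,X} ∋ X.
size 1: {E}, {G}, {J} …(+1); under {E} S still reaches {G,J,L,X} ∋ X.
size 2: {E,G}, {E,J}, {E,L} …(+3); under {E,G} S still reaches {L,X} ∋ X.
S↔X cannot be blocked by any observed set — no back-door set.
No mediator lies on a directed S→…→X path.
Neither criterion identifies P(X|do(S)) in this graph.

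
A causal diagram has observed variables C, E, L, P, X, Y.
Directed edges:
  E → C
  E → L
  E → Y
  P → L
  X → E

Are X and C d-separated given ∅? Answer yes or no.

Bayes-Ball from X | ∅ reaches {C,E,L,Y}.
C ∈ reach(X|∅) ⇒ X ⊥̸ C | ∅.

No — X and C are d-connected given ∅.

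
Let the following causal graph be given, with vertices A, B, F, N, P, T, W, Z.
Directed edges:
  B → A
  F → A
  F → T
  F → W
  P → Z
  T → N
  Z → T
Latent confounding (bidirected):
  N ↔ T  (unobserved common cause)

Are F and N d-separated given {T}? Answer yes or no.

Bayes-Ball from F | {T} reaches {A,N,P,W,Z}.
N ∈ reach(F|{T}) ⇒ F ⊥̸ N | {T}.

No — F and N are d-connected given {T}.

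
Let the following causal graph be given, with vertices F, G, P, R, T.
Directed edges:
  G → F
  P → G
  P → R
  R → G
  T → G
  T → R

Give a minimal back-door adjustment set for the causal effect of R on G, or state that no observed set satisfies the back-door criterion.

desc(R)\{R}={F,G}; candidates ⊆ {P,T}.
size 0: {}; under {} R still reaches {F,G,P,T} ∋ G.
size 1: {P}, {T}; under {P} R still reaches {F,G,T} ∋ G.
{P,T}: R⊥G given {P,T} in G with R→· removed — back-door holds.

R→G: minimal back-door set {P, T}.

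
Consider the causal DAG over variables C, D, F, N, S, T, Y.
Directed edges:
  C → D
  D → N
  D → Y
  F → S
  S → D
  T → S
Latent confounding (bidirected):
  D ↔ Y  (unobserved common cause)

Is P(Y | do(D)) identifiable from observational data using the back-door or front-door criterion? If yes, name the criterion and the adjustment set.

desc(D)\{D}={N,Y}; candidates ⊆ {C,F,S,T}.
D↔Y: latent back-door arc(s) into D.
size 0: {}; under {} D still reaches {C,F,S,T,Y} ∋ Y.
size 1: {C}, {F}, {S} …(+1); under {C} D still reaches {F,S,T,Y} ∋ Y.
size 2: {C,F}, {C,S}, {C,T} …(+3); under {C,F} D still reaches {S,T,Y} ∋ Y.
D↔Y cannot be blocked by any observed set — no back-door set.
No mediator lies on a directed D→…→Y path.
Neither criterion identifies P(Y|do(D)) in this graph.

P(Y|do(D)): not identifiable (no BD/FD set).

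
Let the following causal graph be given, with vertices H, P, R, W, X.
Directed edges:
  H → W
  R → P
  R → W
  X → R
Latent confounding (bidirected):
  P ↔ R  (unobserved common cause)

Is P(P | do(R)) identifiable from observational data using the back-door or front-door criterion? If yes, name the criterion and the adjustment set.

desc(R)\{R}={P,W}; candidates ⊆ {H,X}.
R↔P: latent back-door arc(s) into R.
size 0: {}; under {} R still reaches {P,X} ∋ P.
size 1: {H}, {X}; under {H} R still reaches {P,X} ∋ P.
size 2: {H,X}; under {H,X} R still reaches {P} ∋ P.
R↔P cannot be blocked by any observed set — no back-door set.
No mediator lies on a directed R→…→P path.
Neither criterion identifies P(P|do(R)) in this graph.

P(P|do(R)): not identifiable (no BD/FD set).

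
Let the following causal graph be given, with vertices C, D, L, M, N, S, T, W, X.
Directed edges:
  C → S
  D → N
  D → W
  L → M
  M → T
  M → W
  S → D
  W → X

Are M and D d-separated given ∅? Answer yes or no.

Bayes-Ball from M | ∅ reaches {L,T,W,X}.
D ∉ reach(M|∅) ⇒ M ⊥ D | ∅.

Yes — M ⊥ D | ∅.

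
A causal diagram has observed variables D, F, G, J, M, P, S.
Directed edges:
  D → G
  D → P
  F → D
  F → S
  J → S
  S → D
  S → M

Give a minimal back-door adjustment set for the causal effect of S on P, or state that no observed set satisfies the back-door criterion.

S→P: minimal back-door set {F}.

desc(S)\{S}={D,G,M,P}; candidates ⊆ {F,J}.
size 0: {}; under {} S still reaches {D,F,G,J,P} ∋ P.
{F}: S⊥P given {F} in G with S→· removed — back-door holds.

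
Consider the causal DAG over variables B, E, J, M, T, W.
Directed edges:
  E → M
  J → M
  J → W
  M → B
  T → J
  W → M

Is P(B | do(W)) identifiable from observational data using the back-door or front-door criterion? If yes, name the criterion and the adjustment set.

desc(W)\{W}={B,M}; candidates ⊆ {E,J,T}.
size 0: {}; under {} W still reaches {B,J,M,T} ∋ B.
{J}: W⊥B given {J} in G with W→· removed — back-door holds.
P(B|do(W)) = Σ_{J} P(B|W,J)·P(J).

P(B|do(W)): backdoor, adjust for {J}.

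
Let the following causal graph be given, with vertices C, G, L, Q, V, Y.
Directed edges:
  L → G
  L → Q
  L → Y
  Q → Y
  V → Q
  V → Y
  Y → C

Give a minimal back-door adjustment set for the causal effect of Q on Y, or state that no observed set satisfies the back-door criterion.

Q→Y: minimal back-door set {L, V}.

desc(Q)\{Q}={C,Y}; candidates ⊆ {G,L,V}.
size 0: {}; under {} Q still reaches {C,G,L,V,Y} ∋ Y.
size 1: {G}, {L}, {V}; under {G} Q still reaches {C,L,V,Y} ∋ Y.
{L,V}: Q⊥Y given {L,V} in G with Q→· removed — back-door holds.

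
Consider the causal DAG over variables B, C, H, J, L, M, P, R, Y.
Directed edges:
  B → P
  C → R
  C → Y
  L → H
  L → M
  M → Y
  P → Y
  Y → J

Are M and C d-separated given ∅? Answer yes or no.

Yes — M ⊥ C | ∅.

Bayes-Ball from M | ∅ reaches {H,J,L,Y}.
C ∉ reach(M|∅) ⇒ M ⊥ C | ∅.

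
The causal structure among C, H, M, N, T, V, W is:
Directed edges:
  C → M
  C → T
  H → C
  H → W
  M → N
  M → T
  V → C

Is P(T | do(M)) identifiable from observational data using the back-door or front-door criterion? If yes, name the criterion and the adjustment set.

desc(M)\{M}={N,T}; candidates ⊆ {C,H,V,W}.
size 0: {}; under {} M still reaches {C,H,T,V,W} ∋ T.
{C}: M⊥T given {C} in G with M→· removed — back-door holds.
P(T|do(M)) = Σ_{C} P(T|M,C)·P(C).

P(T|do(M)): backdoor, adjust for {C}.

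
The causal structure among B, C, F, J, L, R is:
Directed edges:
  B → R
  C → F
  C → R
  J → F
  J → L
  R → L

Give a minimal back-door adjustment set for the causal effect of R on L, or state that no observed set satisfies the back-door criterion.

R→L: minimal back-door set ∅.

desc(R)\{R}={L}; candidates ⊆ {B,C,F,J}.
∅: R⊥L given ∅ in G with R→· removed — back-door holds.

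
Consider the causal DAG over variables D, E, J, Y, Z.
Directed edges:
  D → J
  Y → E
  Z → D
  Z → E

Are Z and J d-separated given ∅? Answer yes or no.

Bayes-Ball from Z | ∅ reaches {D,E,J}.
J ∈ reach(Z|∅) ⇒ Z ⊥̸ J | ∅.

No — Z and J are d-connected given ∅.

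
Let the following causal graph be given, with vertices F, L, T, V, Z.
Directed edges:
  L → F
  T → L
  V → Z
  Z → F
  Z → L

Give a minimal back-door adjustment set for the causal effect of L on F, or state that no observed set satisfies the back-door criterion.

desc(L)\{L}={F}; candidates ⊆ {T,V,Z}.
size 0: {}; under {} L still reaches {F,T,V,Z} ∋ F.
{Z}: L⊥F given {Z} in G with L→· removed — back-door holds.

L→F: minimal back-door set {Z}.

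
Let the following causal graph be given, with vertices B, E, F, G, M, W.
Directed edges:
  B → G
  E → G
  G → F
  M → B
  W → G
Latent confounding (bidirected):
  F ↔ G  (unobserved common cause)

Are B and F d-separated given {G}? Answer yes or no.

No — B and F are d-connected given {G}.

Bayes-Ball from B | {G} reaches {E,F,M,W}.
F ∈ reach(B|{G}) ⇒ B ⊥̸ F | {G}.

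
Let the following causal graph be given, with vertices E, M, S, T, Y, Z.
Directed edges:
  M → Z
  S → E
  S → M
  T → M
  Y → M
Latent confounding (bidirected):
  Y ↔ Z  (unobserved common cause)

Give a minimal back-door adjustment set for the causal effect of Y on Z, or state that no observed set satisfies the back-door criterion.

Y→Z: no observed back-door set.

desc(Y)\{Y}={M,Z}; candidates ⊆ {E,S,T}.
Y↔Z: latent back-door arc(s) into Y.
size 0: {}; under {} Y still reaches {Z} ∋ Z.
size 1: {E}, {S}, {T}; under {E} Y still reaches {Z} ∋ Z.
size 2: {E,S}, {E,T}, {S,T}; under {E,S} Y still reaches {Z} ∋ Z.
Y↔Z cannot be blocked by any observed set — no back-door set.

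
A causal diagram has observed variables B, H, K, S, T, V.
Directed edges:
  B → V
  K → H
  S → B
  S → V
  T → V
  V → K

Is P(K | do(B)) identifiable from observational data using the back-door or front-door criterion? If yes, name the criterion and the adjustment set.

desc(B)\{B}={H,K,V}; candidates ⊆ {S,T}.
size 0: {}; under {} B still reaches {H,K,S,V} ∋ K.
{S}: B⊥K given {S} in G with B→· removed — back-door holds.
P(K|do(B)) = Σ_{S} P(K|B,S)·P(S).

P(K|do(B)): backdoor, adjust for {S}.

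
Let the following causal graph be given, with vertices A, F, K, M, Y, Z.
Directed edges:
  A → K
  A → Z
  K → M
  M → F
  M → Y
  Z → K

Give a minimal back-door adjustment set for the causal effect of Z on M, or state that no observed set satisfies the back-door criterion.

Z→M: minimal back-door set {A}.

desc(Z)\{Z}={F,K,M,Y}; candidates ⊆ {A}.
size 0: {}; under {} Z still reaches {A,F,K,M,Y} ∋ M.
{A}: Z⊥M given {A} in G with Z→· removed — back-door holds.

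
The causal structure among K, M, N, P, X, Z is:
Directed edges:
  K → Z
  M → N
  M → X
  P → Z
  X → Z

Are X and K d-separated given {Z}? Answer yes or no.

Bayes-Ball from X | {Z} reaches {K,M,N,P}.
K ∈ reach(X|{Z}) ⇒ X ⊥̸ K | {Z}.

No — X and K are d-connected given {Z}.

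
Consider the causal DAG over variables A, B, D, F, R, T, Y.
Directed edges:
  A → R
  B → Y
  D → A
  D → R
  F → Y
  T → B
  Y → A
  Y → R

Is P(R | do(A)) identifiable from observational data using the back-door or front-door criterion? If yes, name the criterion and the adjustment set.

desc(A)\{A}={R}; candidates ⊆ {B,D,F,T,Y}.
size 0: {}; under {} A still reaches {B,D,F,R,T,Y} ∋ R.
size 1: {B}, {D}, {F} …(+2); under {B} A still reaches {D,F,R,Y} ∋ R.
{D,Y}: A⊥R given {D,Y} in G with A→· removed — back-door holds.
P(R|do(A)) = Σ_{D,Y} P(R|A,D,Y)·P(D,Y).

P(R|do(A)): backdoor, adjust for {D, Y}.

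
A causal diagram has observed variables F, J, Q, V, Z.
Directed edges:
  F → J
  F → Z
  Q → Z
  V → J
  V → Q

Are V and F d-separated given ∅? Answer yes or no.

Bayes-Ball from V | ∅ reaches {J,Q,Z}.
F ∉ reach(V|∅) ⇒ V ⊥ F | ∅.

Yes — V ⊥ F | ∅.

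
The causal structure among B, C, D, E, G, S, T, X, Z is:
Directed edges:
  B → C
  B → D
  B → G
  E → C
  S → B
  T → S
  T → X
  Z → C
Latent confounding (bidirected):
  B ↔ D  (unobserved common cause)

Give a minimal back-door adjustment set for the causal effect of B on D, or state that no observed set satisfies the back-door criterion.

B→D: no observed back-door set.

desc(B)\{B}={C,D,G}; candidates ⊆ {E,S,T,X,Z}.
B↔D: latent back-door arc(s) into B.
size 0: {}; under {} B still reaches {D,S,T,X} ∋ D.
size 1: {E}, {S}, {T} …(+2); under {E} B still reaches {D,S,T,X} ∋ D.
size 2: {E,S}, {E,T}, {E,X} …(+7); under {E,S} B still reaches {D} ∋ D.
B↔D cannot be blocked by any observed set — no back-door set.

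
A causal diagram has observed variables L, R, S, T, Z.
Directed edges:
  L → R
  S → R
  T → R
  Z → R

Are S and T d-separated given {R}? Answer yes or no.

Bayes-Ball from S | {R} reaches {L,T,Z}.
T ∈ reach(S|{R}) ⇒ S ⊥̸ T | {R}.

No — S and T are d-connected given {R}.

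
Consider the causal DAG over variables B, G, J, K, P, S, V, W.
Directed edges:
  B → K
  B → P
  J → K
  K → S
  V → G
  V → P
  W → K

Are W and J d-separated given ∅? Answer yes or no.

Bayes-Ball from W | ∅ reaches {K,S}.
J ∉ reach(W|∅) ⇒ W ⊥ J | ∅.

Yes — W ⊥ J | ∅.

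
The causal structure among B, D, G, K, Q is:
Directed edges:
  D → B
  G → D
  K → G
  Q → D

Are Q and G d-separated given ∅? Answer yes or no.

Yes — Q ⊥ G | ∅.

Bayes-Ball from Q | ∅ reaches {B,D}.
G ∉ reach(Q|∅) ⇒ Q ⊥ G | ∅.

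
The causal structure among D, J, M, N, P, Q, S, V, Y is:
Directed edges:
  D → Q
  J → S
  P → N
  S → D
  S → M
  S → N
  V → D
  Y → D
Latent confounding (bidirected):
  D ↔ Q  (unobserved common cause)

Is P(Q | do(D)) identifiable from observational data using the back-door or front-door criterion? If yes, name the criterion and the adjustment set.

desc(D)\{D}={Q}; candidates ⊆ {J,M,N,P,S,V,Y}.
D↔Q: latent back-door arc(s) into D.
size 0: {}; under {} D still reaches {J,M,N,Q,S,V,Y} ∋ Q.
size 1: {J}, {M}, {N} …(+4); under {J} D still reaches {M,N,Q,S,V,Y} ∋ Q.
size 2: {J,M}, {J,N}, {J,P} …(+18); under {J,M} D still reaches {N,Q,S,V,Y} ∋ Q.
D↔Q cannot be blocked by any observed set — no back-door set.
No mediator lies on a directed D→…→Q path.
Neither criterion identifies P(Q|do(D)) in this graph.

P(Q|do(D)): not identifiable (no BD/FD set).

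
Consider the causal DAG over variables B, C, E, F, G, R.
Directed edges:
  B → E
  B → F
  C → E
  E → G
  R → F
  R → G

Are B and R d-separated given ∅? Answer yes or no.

Bayes-Ball from B | ∅ reaches {E,F,G}.
R ∉ reach(B|∅) ⇒ B ⊥ R | ∅.

Yes — B ⊥ R | ∅.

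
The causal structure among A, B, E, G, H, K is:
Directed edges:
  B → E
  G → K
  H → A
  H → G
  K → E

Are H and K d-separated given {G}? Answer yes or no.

Bayes-Ball from H | {G} reaches {A}.
K ∉ reach(H|{G}) ⇒ H ⊥ K | {G}.

Yes — H ⊥ K | {G}.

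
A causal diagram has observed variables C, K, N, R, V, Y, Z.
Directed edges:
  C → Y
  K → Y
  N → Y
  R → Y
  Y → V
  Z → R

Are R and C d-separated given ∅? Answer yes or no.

Bayes-Ball from R | ∅ reaches {V,Y,Z}.
C ∉ reach(R|∅) ⇒ R ⊥ C | ∅.

Yes — R ⊥ C | ∅.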